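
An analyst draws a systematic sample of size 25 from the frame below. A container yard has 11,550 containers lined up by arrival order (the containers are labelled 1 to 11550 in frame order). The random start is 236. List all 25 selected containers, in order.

236, 698, 1160, 1622, 2084, 2546, 3008, 3470, 3932, 4394, 4856, 5318, 5780, 6242, 6704, 7166, 7628, 8090, 8552, 9014, 9476, 9938, 10400, 10862, 11324

k = N/n = 11550/25 = 462
container 1: 236
container 2: 236 + 462 = 698
container 3: 698 + 462 = 1160
container 4: 1160 + 462 = 1622
container 5: 1622 + 462 = 2084
container 6: 2084 + 462 = 2546
container 7: 2546 + 462 = 3008
container 8: 3008 + 462 = 3470
container 9: 3470 + 462 = 3932
container 10: 3932 + 462 = 4394
container 11: 4394 + 462 = 4856
container 12: 4856 + 462 = 5318
container 13: 5318 + 462 = 5780
container 14: 5780 + 462 = 6242
container 15: 6242 + 462 = 6704
container 16: 6704 + 462 = 7166
container 17: 7166 + 462 = 7628
container 18: 7628 + 462 = 8090
container 19: 8090 + 462 = 8552
container 20: 8552 + 462 = 9014
container 21: 9014 + 462 = 9476
container 22: 9476 + 462 = 9938
container 23: 9938 + 462 = 10400
container 24: 10400 + 462 = 10862
container 25: 10862 + 462 = 11324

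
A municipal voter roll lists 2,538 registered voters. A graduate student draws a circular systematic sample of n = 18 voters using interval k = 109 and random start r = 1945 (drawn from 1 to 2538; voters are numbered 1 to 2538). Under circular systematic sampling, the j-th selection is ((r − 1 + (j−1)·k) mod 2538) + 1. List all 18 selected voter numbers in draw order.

Selection 1: 1945
Selection 2: 1945 + 109 = 2054
Selection 3: 2054 + 109 = 2163
Selection 4: 2163 + 109 = 2272
Selection 5: 2272 + 109 = 2381
Selection 6: 2381 + 109 = 2490
Selection 7: 2490 + 109 = 2599 → 2599 − 2538 = 61
Selection 8: 61 + 109 = 170
Selection 9: 170 + 109 = 279
Selection 10: 279 + 109 = 388
Selection 11: 388 + 109 = 497
Selection 12: 497 + 109 = 606
Selection 13: 606 + 109 = 715
Selection 14: 715 + 109 = 824
Selection 15: 824 + 109 = 933
Selection 16: 933 + 109 = 1042
Selection 17: 1042 + 109 = 1151
Selection 18: 1151 + 109 = 1260

1945, 2054, 2163, 2272, 2381, 2490, 61, 170, 279, 388, 497, 606, 715, 824, 933, 1042, 1151, 1260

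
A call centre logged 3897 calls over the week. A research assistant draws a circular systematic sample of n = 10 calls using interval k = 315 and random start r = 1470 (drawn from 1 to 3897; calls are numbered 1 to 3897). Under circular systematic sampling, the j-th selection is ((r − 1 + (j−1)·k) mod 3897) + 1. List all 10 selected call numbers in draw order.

1470, 1785, 2100, 2415, 2730, 3045, 3360, 3675, 93, 408

Selection 1: 1470
Selection 2: 1470 + 315 = 1785
Selection 3: 1785 + 315 = 2100
Selection 4: 2100 + 315 = 2415
Selection 5: 2415 + 315 = 2730
Selection 6: 2730 + 315 = 3045
Selection 7: 3045 + 315 = 3360
Selection 8: 3360 + 315 = 3675
Selection 9: 3675 + 315 = 3990 → 3990 − 3897 = 93
Selection 10: 93 + 315 = 408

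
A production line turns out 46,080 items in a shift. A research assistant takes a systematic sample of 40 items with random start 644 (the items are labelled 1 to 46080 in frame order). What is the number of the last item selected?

k = 46080/40 = 1152
40th selection = r + (40−1)·k = 644 + 39×1152 = 644 + 44928 = 45572

45572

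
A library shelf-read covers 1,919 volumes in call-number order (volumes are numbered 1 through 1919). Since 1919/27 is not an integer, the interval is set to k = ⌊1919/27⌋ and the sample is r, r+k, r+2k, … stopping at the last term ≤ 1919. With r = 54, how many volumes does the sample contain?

k = ⌊1919/27⌋ = 71
Achieved size = ⌊(1919 − 54)/71⌋ + 1 = ⌊1865/71⌋ + 1 = 26 + 1 = 27
(last selection: 54 + 26×71 = 1900 ≤ 1919; next would be 1971 > 1919)

27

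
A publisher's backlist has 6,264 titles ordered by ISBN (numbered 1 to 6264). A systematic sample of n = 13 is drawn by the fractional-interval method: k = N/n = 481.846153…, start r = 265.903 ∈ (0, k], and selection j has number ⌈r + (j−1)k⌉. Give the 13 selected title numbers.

j=1: r + 0k = 265.903 → ⌈·⌉ = 266
j=2: r + 1k = 747.749153… → ⌈·⌉ = 748
j=3: r + 2k = 1229.595307… → ⌈·⌉ = 1230
j=4: r + 3k = 1711.441461… → ⌈·⌉ = 1712
j=5: r + 4k = 2193.287615… → ⌈·⌉ = 2194
j=6: r + 5k = 2675.133769… → ⌈·⌉ = 2676
j=7: r + 6k = 3156.979923… → ⌈·⌉ = 3157
j=8: r + 7k = 3638.826076… → ⌈·⌉ = 3639
j=9: r + 8k = 4120.672230… → ⌈·⌉ = 4121
j=10: r + 9k = 4602.518384… → ⌈·⌉ = 4603
j=11: r + 10k = 5084.364538… → ⌈·⌉ = 5085
j=12: r + 11k = 5566.210692… → ⌈·⌉ = 5567
j=13: r + 12k = 6048.056846… → ⌈·⌉ = 6049

266, 748, 1230, 1712, 2194, 2676, 3157, 3639, 4121, 4603, 5085, 5567, 6049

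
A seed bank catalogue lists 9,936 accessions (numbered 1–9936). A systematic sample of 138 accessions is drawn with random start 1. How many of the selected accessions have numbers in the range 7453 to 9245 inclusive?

k = 9936/138 = 72
First selection ≥ 7453: 1 + ⌈(7453−1)/72⌉·72 = 1 + 104×72 = 7489
Last selection ≤ 9245: 1 + ⌊(9245−1)/72⌋·72 = 1 + 128×72 = 9217
Count = 128 − 104 + 1 = 25

25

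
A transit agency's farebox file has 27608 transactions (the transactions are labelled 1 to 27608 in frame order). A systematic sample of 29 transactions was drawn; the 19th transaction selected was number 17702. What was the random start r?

k = 27608/29 = 952
r = 17702 − (19−1)×952 = 17702 − 17136 = 566

566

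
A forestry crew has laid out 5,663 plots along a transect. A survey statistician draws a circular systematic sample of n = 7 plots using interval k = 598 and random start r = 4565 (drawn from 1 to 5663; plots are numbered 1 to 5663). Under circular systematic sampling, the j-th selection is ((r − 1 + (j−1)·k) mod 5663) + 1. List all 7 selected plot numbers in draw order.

4565, 5163, 98, 696, 1294, 1892, 2490

Selection 1: 4565
Selection 2: 4565 + 598 = 5163
Selection 3: 5163 + 598 = 5761 → 5761 − 5663 = 98
Selection 4: 98 + 598 = 696
Selection 5: 696 + 598 = 1294
Selection 6: 1294 + 598 = 1892
Selection 7: 1892 + 598 = 2490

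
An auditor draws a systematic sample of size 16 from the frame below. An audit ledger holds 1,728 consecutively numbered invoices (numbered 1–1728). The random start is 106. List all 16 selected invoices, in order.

k = N/n = 1728/16 = 108
invoice 1: 106
invoice 2: 106 + 108 = 214
invoice 3: 214 + 108 = 322
invoice 4: 322 + 108 = 430
invoice 5: 430 + 108 = 538
invoice 6: 538 + 108 = 646
invoice 7: 646 + 108 = 754
invoice 8: 754 + 108 = 862
invoice 9: 862 + 108 = 970
invoice 10: 970 + 108 = 1078
invoice 11: 1078 + 108 = 1186
invoice 12: 1186 + 108 = 1294
invoice 13: 1294 + 108 = 1402
invoice 14: 1402 + 108 = 1510
invoice 15: 1510 + 108 = 1618
invoice 16: 1618 + 108 = 1726

106, 214, 322, 430, 538, 646, 754, 862, 970, 1078, 1186, 1294, 1402, 1510, 1618, 1726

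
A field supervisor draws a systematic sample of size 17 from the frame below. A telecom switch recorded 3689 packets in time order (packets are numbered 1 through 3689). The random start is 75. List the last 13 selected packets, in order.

943, 1160, 1377, 1594, 1811, 2028, 2245, 2462, 2679, 2896, 3113, 3330, 3547

k = N/n = 3689/17 = 217
5th selection = 75 + 4×217 = 943
6th: 943 + 217 = 1160
7th: 1160 + 217 = 1377
8th: 1377 + 217 = 1594
9th: 1594 + 217 = 1811
10th: 1811 + 217 = 2028
11th: 2028 + 217 = 2245
12th: 2245 + 217 = 2462
13th: 2462 + 217 = 2679
14th: 2679 + 217 = 2896
15th: 2896 + 217 = 3113
16th: 3113 + 217 = 3330
17th: 3330 + 217 = 3547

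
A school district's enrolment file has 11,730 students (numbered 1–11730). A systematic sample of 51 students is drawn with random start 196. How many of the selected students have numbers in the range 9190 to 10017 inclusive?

3

k = 11730/51 = 230
First selection ≥ 9190: 196 + ⌈(9190−196)/230⌉·230 = 196 + 40×230 = 9396
Last selection ≤ 10017: 196 + ⌊(10017−196)/230⌋·230 = 196 + 42×230 = 9856
Count = 42 − 40 + 1 = 3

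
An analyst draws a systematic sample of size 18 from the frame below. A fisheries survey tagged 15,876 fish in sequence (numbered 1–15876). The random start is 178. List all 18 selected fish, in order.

178, 1060, 1942, 2824, 3706, 4588, 5470, 6352, 7234, 8116, 8998, 9880, 10762, 11644, 12526, 13408, 14290, 15172

k = N/n = 15876/18 = 882
fish 1: 178
fish 2: 178 + 882 = 1060
fish 3: 1060 + 882 = 1942
fish 4: 1942 + 882 = 2824
fish 5: 2824 + 882 = 3706
fish 6: 3706 + 882 = 4588
fish 7: 4588 + 882 = 5470
fish 8: 5470 + 882 = 6352
fish 9: 6352 + 882 = 7234
fish 10: 7234 + 882 = 8116
fish 11: 8116 + 882 = 8998
fish 12: 8998 + 882 = 9880
fish 13: 9880 + 882 = 10762
fish 14: 10762 + 882 = 11644
fish 15: 11644 + 882 = 12526
fish 16: 12526 + 882 = 13408
fish 17: 13408 + 882 = 14290
fish 18: 14290 + 882 = 15172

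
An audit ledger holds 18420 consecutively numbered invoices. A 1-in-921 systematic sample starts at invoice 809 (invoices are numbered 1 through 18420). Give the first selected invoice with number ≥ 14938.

15545

k = 921
Steps past start: ⌈(14938 − 809)/921⌉ = ⌈14129/921⌉ = 16
Selected invoice: 809 + 16×921 = 15545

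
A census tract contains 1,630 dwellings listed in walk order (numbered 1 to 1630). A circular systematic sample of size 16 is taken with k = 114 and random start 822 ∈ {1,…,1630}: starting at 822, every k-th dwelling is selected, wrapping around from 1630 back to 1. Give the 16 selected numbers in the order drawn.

822, 936, 1050, 1164, 1278, 1392, 1506, 1620, 104, 218, 332, 446, 560, 674, 788, 902

Selection 1: 822
Selection 2: 822 + 114 = 936
Selection 3: 936 + 114 = 1050
Selection 4: 1050 + 114 = 1164
Selection 5: 1164 + 114 = 1278
Selection 6: 1278 + 114 = 1392
Selection 7: 1392 + 114 = 1506
Selection 8: 1506 + 114 = 1620
Selection 9: 1620 + 114 = 1734 → 1734 − 1630 = 104
Selection 10: 104 + 114 = 218
Selection 11: 218 + 114 = 332
Selection 12: 332 + 114 = 446
Selection 13: 446 + 114 = 560
Selection 14: 560 + 114 = 674
Selection 15: 674 + 114 = 788
Selection 16: 788 + 114 = 902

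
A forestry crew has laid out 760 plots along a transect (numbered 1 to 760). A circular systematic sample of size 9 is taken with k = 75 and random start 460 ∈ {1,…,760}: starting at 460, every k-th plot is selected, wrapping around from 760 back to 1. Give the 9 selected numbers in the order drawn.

Selection 1: 460
Selection 2: 460 + 75 = 535
Selection 3: 535 + 75 = 610
Selection 4: 610 + 75 = 685
Selection 5: 685 + 75 = 760
Selection 6: 760 + 75 = 835 → 835 − 760 = 75
Selection 7: 75 + 75 = 150
Selection 8: 150 + 75 = 225
Selection 9: 225 + 75 = 300

460, 535, 610, 685, 760, 75, 150, 225, 300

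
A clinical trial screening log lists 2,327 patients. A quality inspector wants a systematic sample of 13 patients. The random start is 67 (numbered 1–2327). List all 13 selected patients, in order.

67, 246, 425, 604, 783, 962, 1141, 1320, 1499, 1678, 1857, 2036, 2215

k = N/n = 2327/13 = 179
patient 1: 67
patient 2: 67 + 179 = 246
patient 3: 246 + 179 = 425
patient 4: 425 + 179 = 604
patient 5: 604 + 179 = 783
patient 6: 783 + 179 = 962
patient 7: 962 + 179 = 1141
patient 8: 1141 + 179 = 1320
patient 9: 1320 + 179 = 1499
patient 10: 1499 + 179 = 1678
patient 11: 1678 + 179 = 1857
patient 12: 1857 + 179 = 2036
patient 13: 2036 + 179 = 2215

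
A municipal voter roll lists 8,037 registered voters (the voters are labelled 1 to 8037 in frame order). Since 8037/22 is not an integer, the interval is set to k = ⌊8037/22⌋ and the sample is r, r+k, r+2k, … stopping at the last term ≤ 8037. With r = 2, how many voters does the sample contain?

23

k = ⌊8037/22⌋ = 365
Achieved size = ⌊(8037 − 2)/365⌋ + 1 = ⌊8035/365⌋ + 1 = 22 + 1 = 23
(last selection: 2 + 22×365 = 8032 ≤ 8037; next would be 8397 > 8037)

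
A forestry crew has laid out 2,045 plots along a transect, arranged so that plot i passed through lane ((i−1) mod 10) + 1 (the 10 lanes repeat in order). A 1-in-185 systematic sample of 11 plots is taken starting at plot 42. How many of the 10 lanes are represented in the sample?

2

Consecutive selections differ by k = 185, so their lane numbers differ by 185 mod 10 = 5.
gcd(185, 10) = 5, so the sample visits 10/5 = 2 distinct residues mod 10.
Start 42 is lane 2; the lanes hit are 2, 7.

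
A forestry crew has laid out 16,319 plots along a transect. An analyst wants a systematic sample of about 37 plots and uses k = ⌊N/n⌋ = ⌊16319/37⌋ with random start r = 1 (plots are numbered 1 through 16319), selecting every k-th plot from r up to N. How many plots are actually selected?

k = ⌊16319/37⌋ = 441
Achieved size = ⌊(16319 − 1)/441⌋ + 1 = ⌊16318/441⌋ + 1 = 37 + 1 = 38
(last selection: 1 + 37×441 = 16318 ≤ 16319; next would be 16759 > 16319)

38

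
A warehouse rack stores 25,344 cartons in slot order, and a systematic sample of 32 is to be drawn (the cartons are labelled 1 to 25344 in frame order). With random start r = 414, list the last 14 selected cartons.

k = N/n = 25344/32 = 792
19th selection = 414 + 18×792 = 14670
20th: 14670 + 792 = 15462
21st: 15462 + 792 = 16254
22nd: 16254 + 792 = 17046
23rd: 17046 + 792 = 17838
24th: 17838 + 792 = 18630
25th: 18630 + 792 = 19422
26th: 19422 + 792 = 20214
27th: 20214 + 792 = 21006
28th: 21006 + 792 = 21798
29th: 21798 + 792 = 22590
30th: 22590 + 792 = 23382
31st: 23382 + 792 = 24174
32nd: 24174 + 792 = 24966

14670, 15462, 16254, 17046, 17838, 18630, 19422, 20214, 21006, 21798, 22590, 23382, 24174, 24966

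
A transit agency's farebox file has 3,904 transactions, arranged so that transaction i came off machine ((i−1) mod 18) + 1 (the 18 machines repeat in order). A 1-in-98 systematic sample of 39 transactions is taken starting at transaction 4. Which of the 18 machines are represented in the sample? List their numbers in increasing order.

Consecutive selections differ by k = 98, so their machine numbers differ by 98 mod 18 = 8.
gcd(98, 18) = 2, so the sample visits 18/2 = 9 distinct residues mod 18.
Start 4 is machine 4; the machines hit are 2, 4, 6, 8, 10, 12, 14, 16, 18.

2, 4, 6, 8, 10, 12, 14, 16, 18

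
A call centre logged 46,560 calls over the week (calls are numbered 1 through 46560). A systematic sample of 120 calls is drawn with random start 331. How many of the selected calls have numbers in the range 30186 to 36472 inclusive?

17

k = 46560/120 = 388
First selection ≥ 30186: 331 + ⌈(30186−331)/388⌉·388 = 331 + 77×388 = 30207
Last selection ≤ 36472: 331 + ⌊(36472−331)/388⌋·388 = 331 + 93×388 = 36415
Count = 93 − 77 + 1 = 17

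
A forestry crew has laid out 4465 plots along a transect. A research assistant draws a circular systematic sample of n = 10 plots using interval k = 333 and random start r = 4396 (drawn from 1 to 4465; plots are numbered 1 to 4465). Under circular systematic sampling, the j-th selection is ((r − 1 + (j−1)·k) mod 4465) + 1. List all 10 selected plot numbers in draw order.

4396, 264, 597, 930, 1263, 1596, 1929, 2262, 2595, 2928

Selection 1: 4396
Selection 2: 4396 + 333 = 4729 → 4729 − 4465 = 264
Selection 3: 264 + 333 = 597
Selection 4: 597 + 333 = 930
Selection 5: 930 + 333 = 1263
Selection 6: 1263 + 333 = 1596
Selection 7: 1596 + 333 = 1929
Selection 8: 1929 + 333 = 2262
Selection 9: 2262 + 333 = 2595
Selection 10: 2595 + 333 = 2928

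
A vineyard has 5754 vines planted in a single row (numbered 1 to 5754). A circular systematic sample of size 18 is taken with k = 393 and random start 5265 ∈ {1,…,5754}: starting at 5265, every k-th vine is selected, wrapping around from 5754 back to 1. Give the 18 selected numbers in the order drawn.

Selection 1: 5265
Selection 2: 5265 + 393 = 5658
Selection 3: 5658 + 393 = 6051 → 6051 − 5754 = 297
Selection 4: 297 + 393 = 690
Selection 5: 690 + 393 = 1083
Selection 6: 1083 + 393 = 1476
Selection 7: 1476 + 393 = 1869
Selection 8: 1869 + 393 = 2262
Selection 9: 2262 + 393 = 2655
Selection 10: 2655 + 393 = 3048
Selection 11: 3048 + 393 = 3441
Selection 12: 3441 + 393 = 3834
Selection 13: 3834 + 393 = 4227
Selection 14: 4227 + 393 = 4620
Selection 15: 4620 + 393 = 5013
Selection 16: 5013 + 393 = 5406
Selection 17: 5406 + 393 = 5799 → 5799 − 5754 = 45
Selection 18: 45 + 393 = 438

5265, 5658, 297, 690, 1083, 1476, 1869, 2262, 2655, 3048, 3441, 3834, 4227, 4620, 5013, 5406, 45, 438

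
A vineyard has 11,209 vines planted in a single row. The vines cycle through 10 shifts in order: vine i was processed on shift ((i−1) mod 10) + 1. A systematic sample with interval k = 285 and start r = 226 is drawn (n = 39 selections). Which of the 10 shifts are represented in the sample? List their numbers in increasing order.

Consecutive selections differ by k = 285, so their shift numbers differ by 285 mod 10 = 5.
gcd(285, 10) = 5, so the sample visits 10/5 = 2 distinct residues mod 10.
Start 226 is shift 6; the shifts hit are 1, 6.

1, 6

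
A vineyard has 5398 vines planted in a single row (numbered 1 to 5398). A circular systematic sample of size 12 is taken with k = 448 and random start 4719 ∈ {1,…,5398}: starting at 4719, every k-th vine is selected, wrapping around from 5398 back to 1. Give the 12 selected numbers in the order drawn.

4719, 5167, 217, 665, 1113, 1561, 2009, 2457, 2905, 3353, 3801, 4249

Selection 1: 4719
Selection 2: 4719 + 448 = 5167
Selection 3: 5167 + 448 = 5615 → 5615 − 5398 = 217
Selection 4: 217 + 448 = 665
Selection 5: 665 + 448 = 1113
Selection 6: 1113 + 448 = 1561
Selection 7: 1561 + 448 = 2009
Selection 8: 2009 + 448 = 2457
Selection 9: 2457 + 448 = 2905
Selection 10: 2905 + 448 = 3353
Selection 11: 3353 + 448 = 3801
Selection 12: 3801 + 448 = 4249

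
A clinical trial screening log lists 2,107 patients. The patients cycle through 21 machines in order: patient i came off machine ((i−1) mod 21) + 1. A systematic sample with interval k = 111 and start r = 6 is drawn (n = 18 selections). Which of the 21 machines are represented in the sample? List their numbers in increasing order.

3, 6, 9, 12, 15, 18, 21

Consecutive selections differ by k = 111, so their machine numbers differ by 111 mod 21 = 6.
gcd(111, 21) = 3, so the sample visits 21/3 = 7 distinct residues mod 21.
Start 6 is machine 6; the machines hit are 3, 6, 9, 12, 15, 18, 21.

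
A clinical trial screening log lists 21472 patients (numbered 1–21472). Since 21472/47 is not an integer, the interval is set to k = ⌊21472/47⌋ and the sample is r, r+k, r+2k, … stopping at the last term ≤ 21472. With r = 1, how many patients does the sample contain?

k = ⌊21472/47⌋ = 456
Achieved size = ⌊(21472 − 1)/456⌋ + 1 = ⌊21471/456⌋ + 1 = 47 + 1 = 48
(last selection: 1 + 47×456 = 21433 ≤ 21472; next would be 21889 > 21472)

48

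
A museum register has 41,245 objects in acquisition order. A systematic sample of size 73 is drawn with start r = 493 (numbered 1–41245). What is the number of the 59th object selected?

k = 41245/73 = 565
59th selection = r + (59−1)·k = 493 + 58×565 = 493 + 32770 = 33263

33263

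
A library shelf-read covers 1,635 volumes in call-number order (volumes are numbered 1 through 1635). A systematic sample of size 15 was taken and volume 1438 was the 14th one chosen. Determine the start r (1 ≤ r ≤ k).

21

k = 1635/15 = 109
r = 1438 − (14−1)×109 = 1438 − 1417 = 21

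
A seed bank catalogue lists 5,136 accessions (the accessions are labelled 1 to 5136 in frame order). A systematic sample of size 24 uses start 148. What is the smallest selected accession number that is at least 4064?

k = 5136/24 = 214
Steps past start: ⌈(4064 − 148)/214⌉ = ⌈3916/214⌉ = 19
Selected accession: 148 + 19×214 = 4214

4214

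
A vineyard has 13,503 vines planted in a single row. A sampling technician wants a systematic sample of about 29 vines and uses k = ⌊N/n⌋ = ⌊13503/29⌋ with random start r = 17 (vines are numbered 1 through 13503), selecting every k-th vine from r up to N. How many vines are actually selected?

k = ⌊13503/29⌋ = 465
Achieved size = ⌊(13503 − 17)/465⌋ + 1 = ⌊13486/465⌋ + 1 = 29 + 1 = 30
(last selection: 17 + 29×465 = 13502 ≤ 13503; next would be 13967 > 13503)

30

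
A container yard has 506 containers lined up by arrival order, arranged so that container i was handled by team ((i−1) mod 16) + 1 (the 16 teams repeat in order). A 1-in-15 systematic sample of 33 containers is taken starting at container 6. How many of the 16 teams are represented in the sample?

Consecutive selections differ by k = 15, so their team numbers differ by 15 mod 16 = 15.
gcd(15, 16) = 1, so the sample visits 16/1 = 16 distinct residues mod 16.
Start 6 is team 6; the teams hit are 1, 2, 3, 4, 5, 6, 7, 8, 9, 10, 11, 12, 13, 14, 15, 16.

16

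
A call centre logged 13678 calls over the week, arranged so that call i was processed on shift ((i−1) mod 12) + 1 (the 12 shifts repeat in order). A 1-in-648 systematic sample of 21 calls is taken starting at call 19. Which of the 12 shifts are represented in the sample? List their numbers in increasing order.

Consecutive selections differ by k = 648, so their shift numbers differ by 648 mod 12 = 0.
gcd(648, 12) = 12, so the sample visits 12/12 = 1 distinct residues mod 12.
Start 19 is shift 7; the shifts hit are 7.

7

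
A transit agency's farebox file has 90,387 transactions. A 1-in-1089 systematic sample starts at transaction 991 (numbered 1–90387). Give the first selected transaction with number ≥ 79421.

80488

k = 1089
Steps past start: ⌈(79421 − 991)/1089⌉ = ⌈78430/1089⌉ = 73
Selected transaction: 991 + 73×1089 = 80488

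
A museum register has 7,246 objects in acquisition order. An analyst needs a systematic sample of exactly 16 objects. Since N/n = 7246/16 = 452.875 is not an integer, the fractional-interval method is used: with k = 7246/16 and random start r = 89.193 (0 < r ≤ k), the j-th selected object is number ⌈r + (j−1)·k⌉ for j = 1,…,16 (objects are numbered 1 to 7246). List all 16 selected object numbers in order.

90, 543, 995, 1448, 1901, 2354, 2807, 3260, 3713, 4166, 4618, 5071, 5524, 5977, 6430, 6883

j=1: r + 0k = 89.193 → ⌈·⌉ = 90
j=2: r + 1k = 542.068 → ⌈·⌉ = 543
j=3: r + 2k = 994.943 → ⌈·⌉ = 995
j=4: r + 3k = 1447.818 → ⌈·⌉ = 1448
j=5: r + 4k = 1900.693 → ⌈·⌉ = 1901
j=6: r + 5k = 2353.568 → ⌈·⌉ = 2354
j=7: r + 6k = 2806.443 → ⌈·⌉ = 2807
j=8: r + 7k = 3259.318 → ⌈·⌉ = 3260
j=9: r + 8k = 3712.193 → ⌈·⌉ = 3713
j=10: r + 9k = 4165.068 → ⌈·⌉ = 4166
j=11: r + 10k = 4617.943 → ⌈·⌉ = 4618
j=12: r + 11k = 5070.818 → ⌈·⌉ = 5071
j=13: r + 12k = 5523.693 → ⌈·⌉ = 5524
j=14: r + 13k = 5976.568 → ⌈·⌉ = 5977
j=15: r + 14k = 6429.443 → ⌈·⌉ = 6430
j=16: r + 15k = 6882.318 → ⌈·⌉ = 6883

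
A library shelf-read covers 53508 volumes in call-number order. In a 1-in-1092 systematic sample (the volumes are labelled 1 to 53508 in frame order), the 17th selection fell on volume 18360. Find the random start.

888

k = 1092
r = 18360 − (17−1)×1092 = 18360 − 17472 = 888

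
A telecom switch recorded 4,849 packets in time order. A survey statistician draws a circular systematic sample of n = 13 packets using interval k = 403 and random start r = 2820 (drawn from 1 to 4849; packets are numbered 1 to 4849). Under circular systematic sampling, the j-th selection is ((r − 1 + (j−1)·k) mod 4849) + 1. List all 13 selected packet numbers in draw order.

2820, 3223, 3626, 4029, 4432, 4835, 389, 792, 1195, 1598, 2001, 2404, 2807

Selection 1: 2820
Selection 2: 2820 + 403 = 3223
Selection 3: 3223 + 403 = 3626
Selection 4: 3626 + 403 = 4029
Selection 5: 4029 + 403 = 4432
Selection 6: 4432 + 403 = 4835
Selection 7: 4835 + 403 = 5238 → 5238 − 4849 = 389
Selection 8: 389 + 403 = 792
Selection 9: 792 + 403 = 1195
Selection 10: 1195 + 403 = 1598
Selection 11: 1598 + 403 = 2001
Selection 12: 2001 + 403 = 2404
Selection 13: 2404 + 403 = 2807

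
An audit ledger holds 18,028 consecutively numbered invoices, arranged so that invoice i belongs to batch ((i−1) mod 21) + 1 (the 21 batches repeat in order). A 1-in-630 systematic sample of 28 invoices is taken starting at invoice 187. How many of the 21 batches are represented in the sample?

1

Consecutive selections differ by k = 630, so their batch numbers differ by 630 mod 21 = 0.
gcd(630, 21) = 21, so the sample visits 21/21 = 1 distinct residues mod 21.
Start 187 is batch 19; the batches hit are 19.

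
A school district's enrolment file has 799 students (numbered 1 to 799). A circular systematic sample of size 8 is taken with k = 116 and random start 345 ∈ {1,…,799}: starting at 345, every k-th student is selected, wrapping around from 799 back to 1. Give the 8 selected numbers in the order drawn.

Selection 1: 345
Selection 2: 345 + 116 = 461
Selection 3: 461 + 116 = 577
Selection 4: 577 + 116 = 693
Selection 5: 693 + 116 = 809 → 809 − 799 = 10
Selection 6: 10 + 116 = 126
Selection 7: 126 + 116 = 242
Selection 8: 242 + 116 = 358

345, 461, 577, 693, 10, 126, 242, 358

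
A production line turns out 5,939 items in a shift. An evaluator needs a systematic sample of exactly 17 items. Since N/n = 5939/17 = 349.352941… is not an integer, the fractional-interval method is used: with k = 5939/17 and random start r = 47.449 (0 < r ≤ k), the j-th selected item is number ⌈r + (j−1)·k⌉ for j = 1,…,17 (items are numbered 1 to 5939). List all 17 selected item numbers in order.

48, 397, 747, 1096, 1445, 1795, 2144, 2493, 2843, 3192, 3541, 3891, 4240, 4590, 4939, 5288, 5638

j=1: r + 0k = 47.449 → ⌈·⌉ = 48
j=2: r + 1k = 396.801941… → ⌈·⌉ = 397
j=3: r + 2k = 746.154882… → ⌈·⌉ = 747
j=4: r + 3k = 1095.507823… → ⌈·⌉ = 1096
j=5: r + 4k = 1444.860764… → ⌈·⌉ = 1445
j=6: r + 5k = 1794.213705… → ⌈·⌉ = 1795
j=7: r + 6k = 2143.566647… → ⌈·⌉ = 2144
j=8: r + 7k = 2492.919588… → ⌈·⌉ = 2493
j=9: r + 8k = 2842.272529… → ⌈·⌉ = 2843
j=10: r + 9k = 3191.625470… → ⌈·⌉ = 3192
j=11: r + 10k = 3540.978411… → ⌈·⌉ = 3541
j=12: r + 11k = 3890.331352… → ⌈·⌉ = 3891
j=13: r + 12k = 4239.684294… → ⌈·⌉ = 4240
j=14: r + 13k = 4589.037235… → ⌈·⌉ = 4590
j=15: r + 14k = 4938.390176… → ⌈·⌉ = 4939
j=16: r + 15k = 5287.743117… → ⌈·⌉ = 5288
j=17: r + 16k = 5637.096058… → ⌈·⌉ = 5638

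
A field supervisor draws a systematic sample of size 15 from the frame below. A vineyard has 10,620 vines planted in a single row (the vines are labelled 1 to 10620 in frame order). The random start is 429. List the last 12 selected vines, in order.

k = N/n = 10620/15 = 708
4th selection = 429 + 3×708 = 2553
5th: 2553 + 708 = 3261
6th: 3261 + 708 = 3969
7th: 3969 + 708 = 4677
8th: 4677 + 708 = 5385
9th: 5385 + 708 = 6093
10th: 6093 + 708 = 6801
11th: 6801 + 708 = 7509
12th: 7509 + 708 = 8217
13th: 8217 + 708 = 8925
14th: 8925 + 708 = 9633
15th: 9633 + 708 = 10341

2553, 3261, 3969, 4677, 5385, 6093, 6801, 7509, 8217, 8925, 9633, 10341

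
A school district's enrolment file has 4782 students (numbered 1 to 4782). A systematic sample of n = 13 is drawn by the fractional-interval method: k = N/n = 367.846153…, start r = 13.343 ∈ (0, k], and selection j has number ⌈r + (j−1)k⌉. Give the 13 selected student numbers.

14, 382, 750, 1117, 1485, 1853, 2221, 2589, 2957, 3324, 3692, 4060, 4428

j=1: r + 0k = 13.343 → ⌈·⌉ = 14
j=2: r + 1k = 381.189153… → ⌈·⌉ = 382
j=3: r + 2k = 749.035307… → ⌈·⌉ = 750
j=4: r + 3k = 1116.881461… → ⌈·⌉ = 1117
j=5: r + 4k = 1484.727615… → ⌈·⌉ = 1485
j=6: r + 5k = 1852.573769… → ⌈·⌉ = 1853
j=7: r + 6k = 2220.419923… → ⌈·⌉ = 2221
j=8: r + 7k = 2588.266076… → ⌈·⌉ = 2589
j=9: r + 8k = 2956.112230… → ⌈·⌉ = 2957
j=10: r + 9k = 3323.958384… → ⌈·⌉ = 3324
j=11: r + 10k = 3691.804538… → ⌈·⌉ = 3692
j=12: r + 11k = 4059.650692… → ⌈·⌉ = 4060
j=13: r + 12k = 4427.496846… → ⌈·⌉ = 4428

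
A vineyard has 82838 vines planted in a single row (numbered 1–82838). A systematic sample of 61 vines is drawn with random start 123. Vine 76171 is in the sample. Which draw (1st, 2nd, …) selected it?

k = 82838/61 = 1358
position = (76171 − 123)/1358 + 1 = 76048/1358 + 1 = 56 + 1 = 57

57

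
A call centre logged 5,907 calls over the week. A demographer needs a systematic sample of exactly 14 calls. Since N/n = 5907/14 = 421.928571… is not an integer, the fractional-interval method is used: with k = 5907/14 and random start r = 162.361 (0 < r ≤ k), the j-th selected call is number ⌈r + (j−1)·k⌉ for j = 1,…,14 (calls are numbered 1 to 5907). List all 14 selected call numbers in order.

163, 585, 1007, 1429, 1851, 2273, 2694, 3116, 3538, 3960, 4382, 4804, 5226, 5648

j=1: r + 0k = 162.361 → ⌈·⌉ = 163
j=2: r + 1k = 584.289571… → ⌈·⌉ = 585
j=3: r + 2k = 1006.218142… → ⌈·⌉ = 1007
j=4: r + 3k = 1428.146714… → ⌈·⌉ = 1429
j=5: r + 4k = 1850.075285… → ⌈·⌉ = 1851
j=6: r + 5k = 2272.003857… → ⌈·⌉ = 2273
j=7: r + 6k = 2693.932428… → ⌈·⌉ = 2694
j=8: r + 7k = 3115.861 → ⌈·⌉ = 3116
j=9: r + 8k = 3537.789571… → ⌈·⌉ = 3538
j=10: r + 9k = 3959.718142… → ⌈·⌉ = 3960
j=11: r + 10k = 4381.646714… → ⌈·⌉ = 4382
j=12: r + 11k = 4803.575285… → ⌈·⌉ = 4804
j=13: r + 12k = 5225.503857… → ⌈·⌉ = 5226
j=14: r + 13k = 5647.432428… → ⌈·⌉ = 5648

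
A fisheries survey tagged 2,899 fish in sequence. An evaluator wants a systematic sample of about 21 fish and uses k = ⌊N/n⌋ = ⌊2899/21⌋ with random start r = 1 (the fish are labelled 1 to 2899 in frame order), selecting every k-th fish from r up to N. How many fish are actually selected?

22

k = ⌊2899/21⌋ = 138
Achieved size = ⌊(2899 − 1)/138⌋ + 1 = ⌊2898/138⌋ + 1 = 21 + 1 = 22
(last selection: 1 + 21×138 = 2899 ≤ 2899; next would be 3037 > 2899)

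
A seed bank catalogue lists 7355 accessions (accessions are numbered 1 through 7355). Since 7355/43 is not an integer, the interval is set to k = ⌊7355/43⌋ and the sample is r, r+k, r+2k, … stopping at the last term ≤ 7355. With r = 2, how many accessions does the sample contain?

44

k = ⌊7355/43⌋ = 171
Achieved size = ⌊(7355 − 2)/171⌋ + 1 = ⌊7353/171⌋ + 1 = 43 + 1 = 44
(last selection: 2 + 43×171 = 7355 ≤ 7355; next would be 7526 > 7355)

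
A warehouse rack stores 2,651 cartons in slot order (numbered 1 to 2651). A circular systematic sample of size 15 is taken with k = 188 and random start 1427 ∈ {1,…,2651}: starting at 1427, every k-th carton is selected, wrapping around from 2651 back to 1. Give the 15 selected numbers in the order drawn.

Selection 1: 1427
Selection 2: 1427 + 188 = 1615
Selection 3: 1615 + 188 = 1803
Selection 4: 1803 + 188 = 1991
Selection 5: 1991 + 188 = 2179
Selection 6: 2179 + 188 = 2367
Selection 7: 2367 + 188 = 2555
Selection 8: 2555 + 188 = 2743 → 2743 − 2651 = 92
Selection 9: 92 + 188 = 280
Selection 10: 280 + 188 = 468
Selection 11: 468 + 188 = 656
Selection 12: 656 + 188 = 844
Selection 13: 844 + 188 = 1032
Selection 14: 1032 + 188 = 1220
Selection 15: 1220 + 188 = 1408

1427, 1615, 1803, 1991, 2179, 2367, 2555, 92, 280, 468, 656, 844, 1032, 1220, 1408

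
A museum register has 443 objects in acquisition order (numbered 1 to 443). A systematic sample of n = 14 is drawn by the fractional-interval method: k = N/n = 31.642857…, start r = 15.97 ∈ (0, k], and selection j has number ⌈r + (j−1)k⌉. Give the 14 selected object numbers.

16, 48, 80, 111, 143, 175, 206, 238, 270, 301, 333, 365, 396, 428

j=1: r + 0k = 15.97 → ⌈·⌉ = 16
j=2: r + 1k = 47.612857… → ⌈·⌉ = 48
j=3: r + 2k = 79.255714… → ⌈·⌉ = 80
j=4: r + 3k = 110.898571… → ⌈·⌉ = 111
j=5: r + 4k = 142.541428… → ⌈·⌉ = 143
j=6: r + 5k = 174.184285… → ⌈·⌉ = 175
j=7: r + 6k = 205.827142… → ⌈·⌉ = 206
j=8: r + 7k = 237.47 → ⌈·⌉ = 238
j=9: r + 8k = 269.112857… → ⌈·⌉ = 270
j=10: r + 9k = 300.755714… → ⌈·⌉ = 301
j=11: r + 10k = 332.398571… → ⌈·⌉ = 333
j=12: r + 11k = 364.041428… → ⌈·⌉ = 365
j=13: r + 12k = 395.684285… → ⌈·⌉ = 396
j=14: r + 13k = 427.327142… → ⌈·⌉ = 428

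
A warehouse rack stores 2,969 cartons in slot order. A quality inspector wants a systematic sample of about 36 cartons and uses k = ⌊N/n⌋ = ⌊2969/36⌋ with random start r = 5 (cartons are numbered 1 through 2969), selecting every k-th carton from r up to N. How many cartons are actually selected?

37

k = ⌊2969/36⌋ = 82
Achieved size = ⌊(2969 − 5)/82⌋ + 1 = ⌊2964/82⌋ + 1 = 36 + 1 = 37
(last selection: 5 + 36×82 = 2957 ≤ 2969; next would be 3039 > 2969)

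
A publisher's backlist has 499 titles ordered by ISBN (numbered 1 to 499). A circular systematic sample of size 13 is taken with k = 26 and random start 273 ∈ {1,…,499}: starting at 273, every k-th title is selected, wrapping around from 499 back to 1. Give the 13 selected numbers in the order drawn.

Selection 1: 273
Selection 2: 273 + 26 = 299
Selection 3: 299 + 26 = 325
Selection 4: 325 + 26 = 351
Selection 5: 351 + 26 = 377
Selection 6: 377 + 26 = 403
Selection 7: 403 + 26 = 429
Selection 8: 429 + 26 = 455
Selection 9: 455 + 26 = 481
Selection 10: 481 + 26 = 507 → 507 − 499 = 8
Selection 11: 8 + 26 = 34
Selection 12: 34 + 26 = 60
Selection 13: 60 + 26 = 86

273, 299, 325, 351, 377, 403, 429, 455, 481, 8, 34, 60, 86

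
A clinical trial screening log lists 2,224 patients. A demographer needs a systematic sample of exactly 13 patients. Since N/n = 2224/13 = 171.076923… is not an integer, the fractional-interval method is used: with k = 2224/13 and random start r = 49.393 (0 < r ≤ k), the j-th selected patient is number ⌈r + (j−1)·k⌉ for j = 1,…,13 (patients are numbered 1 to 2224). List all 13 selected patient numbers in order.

j=1: r + 0k = 49.393 → ⌈·⌉ = 50
j=2: r + 1k = 220.469923… → ⌈·⌉ = 221
j=3: r + 2k = 391.546846… → ⌈·⌉ = 392
j=4: r + 3k = 562.623769… → ⌈·⌉ = 563
j=5: r + 4k = 733.700692… → ⌈·⌉ = 734
j=6: r + 5k = 904.777615… → ⌈·⌉ = 905
j=7: r + 6k = 1075.854538… → ⌈·⌉ = 1076
j=8: r + 7k = 1246.931461… → ⌈·⌉ = 1247
j=9: r + 8k = 1418.008384… → ⌈·⌉ = 1419
j=10: r + 9k = 1589.085307… → ⌈·⌉ = 1590
j=11: r + 10k = 1760.162230… → ⌈·⌉ = 1761
j=12: r + 11k = 1931.239153… → ⌈·⌉ = 1932
j=13: r + 12k = 2102.316076… → ⌈·⌉ = 2103

50, 221, 392, 563, 734, 905, 1076, 1247, 1419, 1590, 1761, 1932, 2103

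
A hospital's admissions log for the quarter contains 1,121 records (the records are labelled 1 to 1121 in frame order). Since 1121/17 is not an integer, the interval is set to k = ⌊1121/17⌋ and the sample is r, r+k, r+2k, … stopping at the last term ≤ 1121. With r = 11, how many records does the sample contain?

k = ⌊1121/17⌋ = 65
Achieved size = ⌊(1121 − 11)/65⌋ + 1 = ⌊1110/65⌋ + 1 = 17 + 1 = 18
(last selection: 11 + 17×65 = 1116 ≤ 1121; next would be 1181 > 1121)

18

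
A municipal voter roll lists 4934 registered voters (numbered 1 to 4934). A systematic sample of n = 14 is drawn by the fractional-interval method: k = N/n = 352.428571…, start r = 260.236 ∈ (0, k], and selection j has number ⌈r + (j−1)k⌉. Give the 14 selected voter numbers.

261, 613, 966, 1318, 1670, 2023, 2375, 2728, 3080, 3433, 3785, 4137, 4490, 4842

j=1: r + 0k = 260.236 → ⌈·⌉ = 261
j=2: r + 1k = 612.664571… → ⌈·⌉ = 613
j=3: r + 2k = 965.093142… → ⌈·⌉ = 966
j=4: r + 3k = 1317.521714… → ⌈·⌉ = 1318
j=5: r + 4k = 1669.950285… → ⌈·⌉ = 1670
j=6: r + 5k = 2022.378857… → ⌈·⌉ = 2023
j=7: r + 6k = 2374.807428… → ⌈·⌉ = 2375
j=8: r + 7k = 2727.236 → ⌈·⌉ = 2728
j=9: r + 8k = 3079.664571… → ⌈·⌉ = 3080
j=10: r + 9k = 3432.093142… → ⌈·⌉ = 3433
j=11: r + 10k = 3784.521714… → ⌈·⌉ = 3785
j=12: r + 11k = 4136.950285… → ⌈·⌉ = 4137
j=13: r + 12k = 4489.378857… → ⌈·⌉ = 4490
j=14: r + 13k = 4841.807428… → ⌈·⌉ = 4842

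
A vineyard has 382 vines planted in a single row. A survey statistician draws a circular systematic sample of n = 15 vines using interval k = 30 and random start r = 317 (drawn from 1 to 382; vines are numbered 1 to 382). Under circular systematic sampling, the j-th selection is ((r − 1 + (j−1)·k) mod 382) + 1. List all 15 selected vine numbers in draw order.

Selection 1: 317
Selection 2: 317 + 30 = 347
Selection 3: 347 + 30 = 377
Selection 4: 377 + 30 = 407 → 407 − 382 = 25
Selection 5: 25 + 30 = 55
Selection 6: 55 + 30 = 85
Selection 7: 85 + 30 = 115
Selection 8: 115 + 30 = 145
Selection 9: 145 + 30 = 175
Selection 10: 175 + 30 = 205
Selection 11: 205 + 30 = 235
Selection 12: 235 + 30 = 265
Selection 13: 265 + 30 = 295
Selection 14: 295 + 30 = 325
Selection 15: 325 + 30 = 355

317, 347, 377, 25, 55, 85, 115, 145, 175, 205, 235, 265, 295, 325, 355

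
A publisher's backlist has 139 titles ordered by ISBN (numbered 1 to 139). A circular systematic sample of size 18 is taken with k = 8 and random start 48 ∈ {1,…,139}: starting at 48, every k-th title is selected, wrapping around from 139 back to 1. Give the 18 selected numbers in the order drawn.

Selection 1: 48
Selection 2: 48 + 8 = 56
Selection 3: 56 + 8 = 64
Selection 4: 64 + 8 = 72
Selection 5: 72 + 8 = 80
Selection 6: 80 + 8 = 88
Selection 7: 88 + 8 = 96
Selection 8: 96 + 8 = 104
Selection 9: 104 + 8 = 112
Selection 10: 112 + 8 = 120
Selection 11: 120 + 8 = 128
Selection 12: 128 + 8 = 136
Selection 13: 136 + 8 = 144 → 144 − 139 = 5
Selection 14: 5 + 8 = 13
Selection 15: 13 + 8 = 21
Selection 16: 21 + 8 = 29
Selection 17: 29 + 8 = 37
Selection 18: 37 + 8 = 45

48, 56, 64, 72, 80, 88, 96, 104, 112, 120, 128, 136, 5, 13, 21, 29, 37, 45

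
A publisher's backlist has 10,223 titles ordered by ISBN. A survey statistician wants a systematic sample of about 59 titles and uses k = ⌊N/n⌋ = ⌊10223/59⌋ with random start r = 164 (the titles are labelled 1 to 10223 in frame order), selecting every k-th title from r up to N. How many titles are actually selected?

k = ⌊10223/59⌋ = 173
Achieved size = ⌊(10223 − 164)/173⌋ + 1 = ⌊10059/173⌋ + 1 = 58 + 1 = 59
(last selection: 164 + 58×173 = 10198 ≤ 10223; next would be 10371 > 10223)

59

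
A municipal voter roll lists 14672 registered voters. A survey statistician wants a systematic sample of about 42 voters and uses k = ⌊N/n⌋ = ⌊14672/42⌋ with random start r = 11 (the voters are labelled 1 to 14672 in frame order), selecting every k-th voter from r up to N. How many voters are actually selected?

k = ⌊14672/42⌋ = 349
Achieved size = ⌊(14672 − 11)/349⌋ + 1 = ⌊14661/349⌋ + 1 = 42 + 1 = 43
(last selection: 11 + 42×349 = 14669 ≤ 14672; next would be 15018 > 14672)

43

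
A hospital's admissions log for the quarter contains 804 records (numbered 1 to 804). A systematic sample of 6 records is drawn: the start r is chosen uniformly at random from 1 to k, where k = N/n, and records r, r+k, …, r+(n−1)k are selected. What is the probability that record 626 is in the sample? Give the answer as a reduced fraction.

k = 804/6 = 134.
Record 626 is selected iff r ≡ 626 (mod 134); exactly one such r in {1,…,134}.
Inclusion probability = 1/134.

1/134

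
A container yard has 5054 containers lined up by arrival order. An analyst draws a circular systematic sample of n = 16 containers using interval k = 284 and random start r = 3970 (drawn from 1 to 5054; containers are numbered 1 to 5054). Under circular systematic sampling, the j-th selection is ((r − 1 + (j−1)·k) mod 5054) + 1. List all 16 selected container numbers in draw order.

Selection 1: 3970
Selection 2: 3970 + 284 = 4254
Selection 3: 4254 + 284 = 4538
Selection 4: 4538 + 284 = 4822
Selection 5: 4822 + 284 = 5106 → 5106 − 5054 = 52
Selection 6: 52 + 284 = 336
Selection 7: 336 + 284 = 620
Selection 8: 620 + 284 = 904
Selection 9: 904 + 284 = 1188
Selection 10: 1188 + 284 = 1472
Selection 11: 1472 + 284 = 1756
Selection 12: 1756 + 284 = 2040
Selection 13: 2040 + 284 = 2324
Selection 14: 2324 + 284 = 2608
Selection 15: 2608 + 284 = 2892
Selection 16: 2892 + 284 = 3176

3970, 4254, 4538, 4822, 52, 336, 620, 904, 1188, 1472, 1756, 2040, 2324, 2608, 2892, 3176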